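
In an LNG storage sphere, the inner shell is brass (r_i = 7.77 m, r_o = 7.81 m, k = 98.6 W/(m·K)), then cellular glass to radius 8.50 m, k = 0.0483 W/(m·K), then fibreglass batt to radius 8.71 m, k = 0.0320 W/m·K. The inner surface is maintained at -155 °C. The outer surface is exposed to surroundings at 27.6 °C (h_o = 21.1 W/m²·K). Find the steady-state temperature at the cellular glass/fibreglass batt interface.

Resistance network (inner→outer):
  R_brass = (1/7.77 − 1/7.81)/(4πk) = 6.592×10^-4/(4π·98.6) = 5.320×10^-7 K/W
  R_cellular glass = (1/7.81 − 1/8.50)/(4πk) = 0.01039/(4π·0.0483) = 0.01712 K/W
  R_fibreglass batt = (1/8.50 − 1/8.71)/(4πk) = 0.002836/(4π·0.0320) = 0.007054 K/W
  R_conv,out = 1/(4πr²h) = 1/(4π·8.71²·21.1) = 4.971×10^-5 K/W
ΣR = 5.320×10^-7 + 0.01712 + 0.007054 + 4.971×10^-5 = 0.02422 K/W
Q = ΔT/ΣR = (-155 °C − 27.6 °C)/0.02422 = -7539 W
From the inner boundary to the cellular glass/fibreglass batt interface, ΣR_partial = 0.01712 K/W.
T_interface = T_in − Q·ΣR_partial = -155 °C − (-7539)(0.01712) = -25.9 °C

T = -25.9 °C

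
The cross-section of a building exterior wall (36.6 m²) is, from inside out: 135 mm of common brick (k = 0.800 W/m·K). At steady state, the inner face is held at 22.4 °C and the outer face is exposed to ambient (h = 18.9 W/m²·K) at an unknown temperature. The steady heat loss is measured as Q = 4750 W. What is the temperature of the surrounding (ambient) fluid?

Sum the resistances:
  R_common brick = L/(kA) = 0.135/(0.800·36.6) = 0.004611 K/W
  R_conv,out = 1/(hA) = 1/(18.9·36.6) = 0.001446 K/W
ΣR = 0.006056 K/W
ΔT = Q·ΣR = 4750 × 0.006056 = 28.77 K
Heat flows outward, so T_out = T_in − ΔT = 22.4 − 28.77 = -6.37 °C

T_out = -6.37 °C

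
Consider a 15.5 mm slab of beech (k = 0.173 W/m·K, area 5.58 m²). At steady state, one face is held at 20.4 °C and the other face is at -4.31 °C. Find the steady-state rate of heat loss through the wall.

Q = 1540 W

Q = kA·ΔT/L = 0.173 × 5.58 × |20.4 °C − -4.31 °C| / 0.0155 = 1540 W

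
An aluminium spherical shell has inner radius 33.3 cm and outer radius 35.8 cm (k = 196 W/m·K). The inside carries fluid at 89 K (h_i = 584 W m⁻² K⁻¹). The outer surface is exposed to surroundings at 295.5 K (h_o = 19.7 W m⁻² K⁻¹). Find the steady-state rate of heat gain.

Resistance network (inner→outer):
  R_conv,in = 1/(4πr²h) = 1/(4π·0.333²·584) = 0.001229 K/W
  R_aluminium = (1/0.333 − 1/0.358)/(4πk) = 0.2097/(4π·196) = 8.514×10^-5 K/W
  R_conv,out = 1/(4πr²h) = 1/(4π·0.358²·19.7) = 0.03152 K/W
ΣR = 0.001229 + 8.514×10^-5 + 0.03152 = 0.03283 K/W
Q = ΔT/ΣR = (89 K − 295.5 K)/0.03283 = -6290 W
(Negative Q ⇒ heat flows inward; heat gain = 6290 W.)

Q = 6290 W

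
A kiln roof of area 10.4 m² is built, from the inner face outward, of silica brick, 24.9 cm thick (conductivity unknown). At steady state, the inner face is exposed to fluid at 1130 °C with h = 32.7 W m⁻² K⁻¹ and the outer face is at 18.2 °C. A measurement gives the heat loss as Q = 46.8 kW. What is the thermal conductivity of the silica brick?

k = 1.15 W/m·K

ΣR = ΔT/Q = |1130 − 18.2|/46800 = 0.02376 K/W
Known resistances:
  R_conv,in = 1/(hA) = 1/(32.7·10.4) = 0.002940 K/W
R_silica brick = ΣR − ΣR_known = 0.02376 − 0.002940 = 0.02082 K/W
L/(kA) = 0.02082 ⇒ k = 0.249/(0.02082·10.4) = 1.15 W/m·K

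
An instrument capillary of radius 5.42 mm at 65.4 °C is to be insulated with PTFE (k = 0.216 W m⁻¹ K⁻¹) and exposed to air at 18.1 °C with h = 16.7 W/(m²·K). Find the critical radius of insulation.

For a cylinder, r_cr = k_ins/h = 0.216/16.7 = 0.0129 m = 1.29 cm

r_cr = 1.29 cm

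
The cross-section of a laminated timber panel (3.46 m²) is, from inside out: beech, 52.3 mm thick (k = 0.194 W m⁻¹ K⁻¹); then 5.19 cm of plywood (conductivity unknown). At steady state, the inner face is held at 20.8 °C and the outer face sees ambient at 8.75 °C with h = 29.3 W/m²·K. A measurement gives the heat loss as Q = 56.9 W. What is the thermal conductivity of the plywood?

ΣR = ΔT/Q = |20.8 − 8.75|/56.9 = 0.2118 K/W
Known resistances:
  R_beech = L/(kA) = 0.0523/(0.194·3.46) = 0.07792 K/W
  R_conv,out = 1/(hA) = 1/(29.3·3.46) = 0.009864 K/W
R_plywood = ΣR − ΣR_known = 0.2118 − 0.08778 = 0.1240 K/W
L/(kA) = 0.1240 ⇒ k = 0.0519/(0.1240·3.46) = 0.121 W/m·K

k = 0.121 W/m·K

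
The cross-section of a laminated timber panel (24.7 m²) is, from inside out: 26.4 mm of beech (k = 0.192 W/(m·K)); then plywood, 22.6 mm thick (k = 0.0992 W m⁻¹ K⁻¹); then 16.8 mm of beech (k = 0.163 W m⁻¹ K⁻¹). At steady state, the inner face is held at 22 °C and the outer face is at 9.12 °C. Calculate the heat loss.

Q = 679 W

Treat each layer as a resistance in series:
  R_beech = L/(kA) = 0.0264/(0.192·24.7) = 0.005567 K/W
  R_plywood = L/(kA) = 0.0226/(0.0992·24.7) = 0.009224 K/W
  R_beech = L/(kA) = 0.0168/(0.163·24.7) = 0.004173 K/W
ΣR = 0.005567 + 0.009224 + 0.004173 = 0.01896 K/W
Q = ΔT/ΣR = (22 °C − 9.12 °C)/0.01896 = 679 W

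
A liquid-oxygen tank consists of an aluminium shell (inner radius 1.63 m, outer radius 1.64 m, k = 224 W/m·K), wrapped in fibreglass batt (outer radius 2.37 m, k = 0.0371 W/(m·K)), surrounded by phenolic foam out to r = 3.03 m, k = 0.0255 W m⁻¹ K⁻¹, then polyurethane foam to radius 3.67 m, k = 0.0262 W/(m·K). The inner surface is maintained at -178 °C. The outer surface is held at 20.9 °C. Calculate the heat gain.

Q = 230 W

Series thermal resistances, inner to outer:
  R_aluminium = (1/1.63 − 1/1.64)/(4πk) = 0.003741/(4π·224) = 1.329×10^-6 K/W
  R_fibreglass batt = (1/1.64 − 1/2.37)/(4πk) = 0.1878/(4π·0.0371) = 0.4029 K/W
  R_phenolic foam = (1/2.37 − 1/3.03)/(4πk) = 0.09191/(4π·0.0255) = 0.2868 K/W
  R_polyurethane foam = (1/3.03 − 1/3.67)/(4πk) = 0.05755/(4π·0.0262) = 0.1748 K/W
ΣR = 1.329×10^-6 + 0.4029 + 0.2868 + 0.1748 = 0.8645 K/W
Q = ΔT/ΣR = (-178 °C − 20.9 °C)/0.8645 = -230 W
(Negative Q ⇒ heat flows inward; heat gain = 230 W.)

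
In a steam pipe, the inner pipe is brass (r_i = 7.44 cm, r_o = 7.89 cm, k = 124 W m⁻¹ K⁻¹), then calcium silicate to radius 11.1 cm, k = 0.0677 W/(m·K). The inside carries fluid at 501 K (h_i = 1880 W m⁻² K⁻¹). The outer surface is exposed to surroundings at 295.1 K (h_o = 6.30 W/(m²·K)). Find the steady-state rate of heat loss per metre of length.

Resistance network (inner→outer):
  R'_conv,in = 1/(2πr h) = 1/(2π·0.0744·1880) = 0.001138 m·K/W
  R'_brass = ln(0.0789/0.0744)/(2πk) = 0.05873/(2π·124) = 7.537×10^-5 m·K/W
  R'_calcium silicate = ln(0.111/0.0789)/(2πk) = 0.3413/(2π·0.0677) = 0.8025 m·K/W
  R'_conv,out = 1/(2πr h) = 1/(2π·0.111·6.30) = 0.2276 m·K/W
ΣR = 0.001138 + 7.537×10^-5 + 0.8025 + 0.2276 = 1.031 m·K/W
Q' = ΔT/ΣR = (501 K − 295.1 K)/1.031 = 200 W/m

Q' = 200 W/m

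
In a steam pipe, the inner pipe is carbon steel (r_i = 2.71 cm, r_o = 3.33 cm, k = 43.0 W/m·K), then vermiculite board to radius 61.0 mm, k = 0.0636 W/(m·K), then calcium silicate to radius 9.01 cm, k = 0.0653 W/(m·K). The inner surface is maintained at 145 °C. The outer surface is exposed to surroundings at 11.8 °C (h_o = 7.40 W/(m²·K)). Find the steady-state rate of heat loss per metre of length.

Treat each layer as a resistance in series:
  R'_carbon steel = ln(0.0333/0.0271)/(2πk) = 0.2060/(2π·43.0) = 7.626×10^-4 m·K/W
  R'_vermiculite board = ln(0.0610/0.0333)/(2πk) = 0.6053/(2π·0.0636) = 1.515 m·K/W
  R'_calcium silicate = ln(0.0901/0.0610)/(2πk) = 0.3900/(2π·0.0653) = 0.9507 m·K/W
  R'_conv,out = 1/(2πr h) = 1/(2π·0.0901·7.40) = 0.2387 m·K/W
ΣR = 7.626×10^-4 + 1.515 + 0.9507 + 0.2387 = 2.705 m·K/W
Q' = ΔT/ΣR = (145 °C − 11.8 °C)/2.705 = 49.2 W/m

Q' = 49.2 W/m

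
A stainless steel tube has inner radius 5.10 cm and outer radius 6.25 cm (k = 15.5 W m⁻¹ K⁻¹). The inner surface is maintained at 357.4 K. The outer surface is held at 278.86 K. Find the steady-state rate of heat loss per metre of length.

Q' = 2πk·ΔT/ln(r₂/r₁) = 2π × 15.5 × 78.54 / ln(0.0625/0.0510) = 37600 W/m

Q' = 37.6 kW/m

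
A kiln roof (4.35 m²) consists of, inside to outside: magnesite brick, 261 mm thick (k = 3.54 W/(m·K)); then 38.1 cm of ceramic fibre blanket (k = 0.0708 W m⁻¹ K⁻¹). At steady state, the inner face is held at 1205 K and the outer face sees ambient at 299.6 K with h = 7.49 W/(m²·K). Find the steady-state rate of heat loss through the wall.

Q = 705 W

Treat each layer as a resistance in series:
  R_magnesite brick = L/(kA) = 0.261/(3.54·4.35) = 0.01695 K/W
  R_ceramic fibre blanket = L/(kA) = 0.381/(0.0708·4.35) = 1.237 K/W
  R_conv,out = 1/(hA) = 1/(7.49·4.35) = 0.03069 K/W
ΣR = 0.01695 + 1.237 + 0.03069 = 1.285 K/W
Q = ΔT/ΣR = (1205 K − 299.6 K)/1.285 = 705 W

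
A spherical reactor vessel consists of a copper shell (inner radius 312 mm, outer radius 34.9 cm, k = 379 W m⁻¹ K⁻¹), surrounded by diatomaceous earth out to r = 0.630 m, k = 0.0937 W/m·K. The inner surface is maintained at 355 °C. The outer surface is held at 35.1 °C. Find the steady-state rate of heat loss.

Series thermal resistances, inner to outer:
  R_copper = (1/0.312 − 1/0.349)/(4πk) = 0.3398/(4π·379) = 7.135×10^-5 K/W
  R_diatomaceous earth = (1/0.349 − 1/0.630)/(4πk) = 1.278/(4π·0.0937) = 1.085 K/W
ΣR = 7.135×10^-5 + 1.085 = 1.085 K/W
Q = ΔT/ΣR = (355 °C − 35.1 °C)/1.085 = 295 W

Q = 295 W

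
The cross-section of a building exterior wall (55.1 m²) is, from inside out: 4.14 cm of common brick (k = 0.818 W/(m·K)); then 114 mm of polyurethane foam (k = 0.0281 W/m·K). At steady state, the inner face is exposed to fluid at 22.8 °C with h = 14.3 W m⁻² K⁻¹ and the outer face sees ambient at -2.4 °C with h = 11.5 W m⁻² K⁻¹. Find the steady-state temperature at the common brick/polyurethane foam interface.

Series thermal resistances, inner to outer:
  R_conv,in = 1/(hA) = 1/(14.3·55.1) = 0.001269 K/W
  R_common brick = L/(kA) = 0.0414/(0.818·55.1) = 9.185×10^-4 K/W
  R_polyurethane foam = L/(kA) = 0.114/(0.0281·55.1) = 0.07363 K/W
  R_conv,out = 1/(hA) = 1/(11.5·55.1) = 0.001578 K/W
ΣR = 0.001269 + 9.185×10^-4 + 0.07363 + 0.001578 = 0.07740 K/W
Q = ΔT/ΣR = (22.8 °C − -2.4 °C)/0.07740 = 325.6 W
From the inner boundary to the common brick/polyurethane foam interface, ΣR_partial = 0.002188 K/W.
T_interface = T_in − Q·ΣR_partial = 22.8 °C − (325.6)(0.002188) = 22.1 °C

T = 22.1 °C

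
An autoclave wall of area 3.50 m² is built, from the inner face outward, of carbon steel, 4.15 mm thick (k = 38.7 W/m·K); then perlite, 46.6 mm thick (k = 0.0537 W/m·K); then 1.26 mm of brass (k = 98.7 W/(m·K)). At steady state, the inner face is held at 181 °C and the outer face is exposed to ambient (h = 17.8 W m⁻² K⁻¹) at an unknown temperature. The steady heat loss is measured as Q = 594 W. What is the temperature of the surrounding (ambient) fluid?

Sum the resistances:
  R_carbon steel = L/(kA) = 0.00415/(38.7·3.50) = 3.064×10^-5 K/W
  R_perlite = L/(kA) = 0.0466/(0.0537·3.50) = 0.2479 K/W
  R_brass = L/(kA) = 0.00126/(98.7·3.50) = 3.647×10^-6 K/W
  R_conv,out = 1/(hA) = 1/(17.8·3.50) = 0.01605 K/W
ΣR = 0.2640 K/W
ΔT = Q·ΣR = 594 × 0.2640 = 156.8 K
Heat flows outward, so T_out = T_in − ΔT = 181 − 156.8 = 24.2 °C

T_out = 24.2 °C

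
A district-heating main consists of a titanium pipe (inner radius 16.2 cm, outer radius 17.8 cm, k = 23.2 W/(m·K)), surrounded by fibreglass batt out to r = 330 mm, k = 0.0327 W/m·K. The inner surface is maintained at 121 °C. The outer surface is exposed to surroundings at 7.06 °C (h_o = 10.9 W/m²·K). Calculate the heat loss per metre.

Q' = 37.4 W/m

Resistance network (inner→outer):
  R'_titanium = ln(0.178/0.162)/(2πk) = 0.09419/(2π·23.2) = 6.461×10^-4 m·K/W
  R'_fibreglass batt = ln(0.330/0.178)/(2πk) = 0.6173/(2π·0.0327) = 3.005 m·K/W
  R'_conv,out = 1/(2πr h) = 1/(2π·0.330·10.9) = 0.04425 m·K/W
ΣR = 6.461×10^-4 + 3.005 + 0.04425 = 3.050 m·K/W
Q' = ΔT/ΣR = (121 °C − 7.06 °C)/3.050 = 37.4 W/m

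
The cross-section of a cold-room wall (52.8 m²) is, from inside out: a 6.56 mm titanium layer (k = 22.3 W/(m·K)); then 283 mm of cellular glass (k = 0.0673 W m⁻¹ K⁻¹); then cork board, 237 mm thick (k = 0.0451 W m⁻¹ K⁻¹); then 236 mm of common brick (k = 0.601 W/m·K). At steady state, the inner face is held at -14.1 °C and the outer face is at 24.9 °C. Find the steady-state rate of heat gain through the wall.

Q = 209 W

Treat each layer as a resistance in series:
  R_titanium = L/(kA) = 0.00656/(22.3·52.8) = 5.571×10^-6 K/W
  R_cellular glass = L/(kA) = 0.283/(0.0673·52.8) = 0.07964 K/W
  R_cork board = L/(kA) = 0.237/(0.0451·52.8) = 0.09953 K/W
  R_common brick = L/(kA) = 0.236/(0.601·52.8) = 0.007437 K/W
ΣR = 5.571×10^-6 + 0.07964 + 0.09953 + 0.007437 = 0.1866 K/W
Q = ΔT/ΣR = (-14.1 °C − 24.9 °C)/0.1866 = -209 W
(Negative Q ⇒ heat flows inward; heat gain = 209 W.)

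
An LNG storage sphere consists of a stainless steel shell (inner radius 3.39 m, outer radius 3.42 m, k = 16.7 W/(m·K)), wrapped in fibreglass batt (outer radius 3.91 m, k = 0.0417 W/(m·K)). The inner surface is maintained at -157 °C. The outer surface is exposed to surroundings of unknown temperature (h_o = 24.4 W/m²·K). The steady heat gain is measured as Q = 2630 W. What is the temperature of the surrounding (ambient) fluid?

Series resistances:
  R_stainless steel = (1/3.39 − 1/3.42)/(4πk) = 0.002588/(4π·16.7) = 1.233×10^-5 K/W
  R_fibreglass batt = (1/3.42 − 1/3.91)/(4πk) = 0.03664/(4π·0.0417) = 0.06993 K/W
  R_conv,out = 1/(4πr²h) = 1/(4π·3.91²·24.4) = 2.133×10^-4 K/W
ΣR = 0.07015 K/W
ΔT = Q·ΣR = 2630 × 0.07015 = 184.5 K
Heat flows inward, so T_out = T_in + ΔT = -157 + 184.5 = 27.5 °C

T_out = 27.5 °C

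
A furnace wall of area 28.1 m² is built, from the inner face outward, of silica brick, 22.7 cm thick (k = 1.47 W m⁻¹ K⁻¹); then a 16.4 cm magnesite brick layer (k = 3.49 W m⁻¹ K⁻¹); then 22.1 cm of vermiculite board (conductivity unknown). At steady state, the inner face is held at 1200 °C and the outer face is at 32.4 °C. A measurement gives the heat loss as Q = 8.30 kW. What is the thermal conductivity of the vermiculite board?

k = 0.0589 W/m·K

ΣR = ΔT/Q = |1200 − 32.4|/8300 = 0.1407 K/W
Known resistances:
  R_silica brick = L/(kA) = 0.227/(1.47·28.1) = 0.005495 K/W
  R_magnesite brick = L/(kA) = 0.164/(3.49·28.1) = 0.001672 K/W
R_vermiculite board = ΣR − ΣR_known = 0.1407 − 0.007167 = 0.1335 K/W
L/(kA) = 0.1335 ⇒ k = 0.221/(0.1335·28.1) = 0.0589 W/m·K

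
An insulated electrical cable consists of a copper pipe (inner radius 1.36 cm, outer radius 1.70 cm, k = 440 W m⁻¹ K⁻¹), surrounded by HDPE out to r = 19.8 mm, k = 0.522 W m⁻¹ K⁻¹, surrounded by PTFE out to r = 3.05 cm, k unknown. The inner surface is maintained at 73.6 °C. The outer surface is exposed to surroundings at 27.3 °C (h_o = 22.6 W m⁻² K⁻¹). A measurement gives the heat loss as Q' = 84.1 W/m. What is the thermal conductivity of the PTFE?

k = 0.252 W/m·K

ΣR = ΔT/Q' = |73.6 − 27.3|/84.1 = 0.5505 m·K/W
Known resistances:
  R'_copper = ln(0.0170/0.0136)/(2πk) = 0.2231/(2π·440) = 8.071×10^-5 m·K/W
  R'_HDPE = ln(0.0198/0.0170)/(2πk) = 0.1525/(2π·0.522) = 0.04649 m·K/W
  R'_conv,out = 1/(2πr h) = 1/(2π·0.0305·22.6) = 0.2309 m·K/W
R_PTFE = ΣR − ΣR_known = 0.5505 − 0.2775 = 0.2730 m·K/W
ln(r₂/r₁)/(2πk) = 0.2730 ⇒ k = 0.4320/(2π·0.2730) = 0.252 W/m·K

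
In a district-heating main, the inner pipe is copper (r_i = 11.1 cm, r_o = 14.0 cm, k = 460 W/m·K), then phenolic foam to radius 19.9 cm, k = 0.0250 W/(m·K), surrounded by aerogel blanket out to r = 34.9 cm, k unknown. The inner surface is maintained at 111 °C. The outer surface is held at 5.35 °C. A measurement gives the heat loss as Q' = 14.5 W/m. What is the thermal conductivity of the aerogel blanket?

ΣR = ΔT/Q' = |111 − 5.35|/14.5 = 7.286 m·K/W
Known resistances:
  R'_copper = ln(0.140/0.111)/(2πk) = 0.2321/(2π·460) = 8.031×10^-5 m·K/W
  R'_phenolic foam = ln(0.199/0.140)/(2πk) = 0.3517/(2π·0.0250) = 2.239 m·K/W
R_aerogel blanket = ΣR − ΣR_known = 7.286 − 2.239 = 5.047 m·K/W
ln(r₂/r₁)/(2πk) = 5.047 ⇒ k = 0.5618/(2π·5.047) = 0.0177 W/m·K

k = 0.0177 W/m·K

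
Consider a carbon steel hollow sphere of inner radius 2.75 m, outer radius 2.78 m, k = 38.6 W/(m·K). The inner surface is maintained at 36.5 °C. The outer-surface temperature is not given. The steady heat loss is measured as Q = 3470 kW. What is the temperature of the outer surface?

Series resistances:
  R_carbon steel = (1/2.75 − 1/2.78)/(4πk) = 0.003924/(4π·38.6) = 8.090×10^-6 K/W
ΣR = 8.090×10^-6 K/W
ΔT = Q·ΣR = 3.47×10^6 × 8.090×10^-6 = 28.07 K
Heat flows outward, so T_out = T_in − ΔT = 36.5 − 28.07 = 8.43 °C

T_out = 8.43 °C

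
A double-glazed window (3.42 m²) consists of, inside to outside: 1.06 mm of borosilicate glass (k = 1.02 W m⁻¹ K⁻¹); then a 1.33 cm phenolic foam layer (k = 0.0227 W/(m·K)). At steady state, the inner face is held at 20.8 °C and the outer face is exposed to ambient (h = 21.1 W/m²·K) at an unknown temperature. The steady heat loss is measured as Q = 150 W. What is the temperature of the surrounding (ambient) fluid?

T_out = -7.02 °C

Sum the resistances:
  R_borosilicate glass = L/(kA) = 0.00106/(1.02·3.42) = 3.039×10^-4 K/W
  R_phenolic foam = L/(kA) = 0.0133/(0.0227·3.42) = 0.1713 K/W
  R_conv,out = 1/(hA) = 1/(21.1·3.42) = 0.01386 K/W
ΣR = 0.1855 K/W
ΔT = Q·ΣR = 150 × 0.1855 = 27.82 K
Heat flows outward, so T_out = T_in − ΔT = 20.8 − 27.82 = -7.02 °C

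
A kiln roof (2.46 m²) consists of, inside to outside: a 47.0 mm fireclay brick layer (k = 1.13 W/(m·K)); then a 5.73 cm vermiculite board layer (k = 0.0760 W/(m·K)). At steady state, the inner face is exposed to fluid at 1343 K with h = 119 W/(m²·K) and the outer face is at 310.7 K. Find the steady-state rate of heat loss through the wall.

Q = 3.16 kW

Treat each layer as a resistance in series:
  R_conv,in = 1/(hA) = 1/(119·2.46) = 0.003416 K/W
  R_fireclay brick = L/(kA) = 0.0470/(1.13·2.46) = 0.01691 K/W
  R_vermiculite board = L/(kA) = 0.0573/(0.0760·2.46) = 0.3065 K/W
ΣR = 0.003416 + 0.01691 + 0.3065 = 0.3268 K/W
Q = ΔT/ΣR = (1343 K − 310.7 K)/0.3268 = 3160 W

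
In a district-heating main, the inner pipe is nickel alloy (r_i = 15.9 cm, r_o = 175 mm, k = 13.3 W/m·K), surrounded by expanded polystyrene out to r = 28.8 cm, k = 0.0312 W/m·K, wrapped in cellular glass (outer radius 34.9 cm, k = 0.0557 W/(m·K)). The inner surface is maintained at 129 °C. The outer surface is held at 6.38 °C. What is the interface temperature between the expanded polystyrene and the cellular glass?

T = 28.2 °C

Resistance network (inner→outer):
  R'_nickel alloy = ln(0.175/0.159)/(2πk) = 0.09588/(2π·13.3) = 0.001147 m·K/W
  R'_expanded polystyrene = ln(0.288/0.175)/(2πk) = 0.4982/(2π·0.0312) = 2.541 m·K/W
  R'_cellular glass = ln(0.349/0.288)/(2πk) = 0.1921/(2π·0.0557) = 0.5489 m·K/W
ΣR = 0.001147 + 2.541 + 0.5489 = 3.091 m·K/W
Q' = ΔT/ΣR = (129 °C − 6.38 °C)/3.091 = 39.67 W/m
From the inner boundary to the expanded polystyrene/cellular glass interface, ΣR_partial = 2.542 m·K/W.
T_interface = T_in − Q'·ΣR_partial = 129 °C − (39.67)(2.542) = 28.2 °C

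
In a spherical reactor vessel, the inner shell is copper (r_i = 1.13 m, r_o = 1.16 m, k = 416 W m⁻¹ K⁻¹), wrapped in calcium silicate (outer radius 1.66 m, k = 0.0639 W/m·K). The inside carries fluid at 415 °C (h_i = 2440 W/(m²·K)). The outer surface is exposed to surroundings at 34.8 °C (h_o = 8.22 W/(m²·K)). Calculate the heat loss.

Treat each layer as a resistance in series:
  R_conv,in = 1/(4πr²h) = 1/(4π·1.13²·2440) = 2.554×10^-5 K/W
  R_copper = (1/1.13 − 1/1.16)/(4πk) = 0.02289/(4π·416) = 4.378×10^-6 K/W
  R_calcium silicate = (1/1.16 − 1/1.66)/(4πk) = 0.2597/(4π·0.0639) = 0.3234 K/W
  R_conv,out = 1/(4πr²h) = 1/(4π·1.66²·8.22) = 0.003513 K/W
ΣR = 2.554×10^-5 + 4.378×10^-6 + 0.3234 + 0.003513 = 0.3269 K/W
Q = ΔT/ΣR = (415 °C − 34.8 °C)/0.3269 = 1160 W

Q = 1160 W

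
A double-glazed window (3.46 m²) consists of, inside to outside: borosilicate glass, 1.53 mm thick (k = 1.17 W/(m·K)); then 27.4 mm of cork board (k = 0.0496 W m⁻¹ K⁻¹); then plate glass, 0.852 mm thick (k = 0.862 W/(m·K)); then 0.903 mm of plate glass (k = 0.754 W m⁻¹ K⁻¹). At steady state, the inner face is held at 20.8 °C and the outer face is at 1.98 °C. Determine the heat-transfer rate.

Q = 117 W

Resistance network (inner→outer):
  R_borosilicate glass = L/(kA) = 0.00153/(1.17·3.46) = 3.779×10^-4 K/W
  R_cork board = L/(kA) = 0.0274/(0.0496·3.46) = 0.1597 K/W
  R_plate glass = L/(kA) = 8.52×10^-4/(0.862·3.46) = 2.857×10^-4 K/W
  R_plate glass = L/(kA) = 9.03×10^-4/(0.754·3.46) = 3.461×10^-4 K/W
ΣR = 3.779×10^-4 + 0.1597 + 2.857×10^-4 + 3.461×10^-4 = 0.1607 K/W
Q = ΔT/ΣR = (20.8 °C − 1.98 °C)/0.1607 = 117 W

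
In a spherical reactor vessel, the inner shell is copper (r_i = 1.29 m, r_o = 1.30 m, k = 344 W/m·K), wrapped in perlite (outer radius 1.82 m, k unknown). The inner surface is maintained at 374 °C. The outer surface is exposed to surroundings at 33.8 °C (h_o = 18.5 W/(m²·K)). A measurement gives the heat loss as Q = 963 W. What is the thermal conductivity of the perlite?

k = 0.0497 W/m·K

ΣR = ΔT/Q = |374 − 33.8|/963 = 0.3533 K/W
Known resistances:
  R_copper = (1/1.29 − 1/1.30)/(4πk) = 0.005963/(4π·344) = 1.379×10^-6 K/W
  R_conv,out = 1/(4πr²h) = 1/(4π·1.82²·18.5) = 0.001299 K/W
R_perlite = ΣR − ΣR_known = 0.3533 − 0.001300 = 0.3520 K/W
(1/r₁−1/r₂)/(4πk) = 0.3520 ⇒ k = 0.2198/(4π·0.3520) = 0.0497 W/m·K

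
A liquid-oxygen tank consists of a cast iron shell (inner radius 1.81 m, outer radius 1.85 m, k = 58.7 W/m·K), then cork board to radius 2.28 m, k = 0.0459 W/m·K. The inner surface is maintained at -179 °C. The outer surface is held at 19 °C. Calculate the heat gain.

Treat each layer as a resistance in series:
  R_cast iron = (1/1.81 − 1/1.85)/(4πk) = 0.01195/(4π·58.7) = 1.619×10^-5 K/W
  R_cork board = (1/1.85 − 1/2.28)/(4πk) = 0.1019/(4π·0.0459) = 0.1767 K/W
ΣR = 1.619×10^-5 + 0.1767 = 0.1767 K/W
Q = ΔT/ΣR = (-179 °C − 19 °C)/0.1767 = -1120 W
(Negative Q ⇒ heat flows inward; heat gain = 1120 W.)

Q = 1120 W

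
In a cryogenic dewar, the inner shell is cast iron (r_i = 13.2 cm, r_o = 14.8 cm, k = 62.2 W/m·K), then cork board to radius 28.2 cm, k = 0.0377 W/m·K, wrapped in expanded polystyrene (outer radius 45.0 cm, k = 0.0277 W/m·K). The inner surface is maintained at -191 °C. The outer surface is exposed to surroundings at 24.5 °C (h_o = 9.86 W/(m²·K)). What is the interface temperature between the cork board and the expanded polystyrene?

T = -53.5 °C

Resistance network (inner→outer):
  R_cast iron = (1/0.132 − 1/0.148)/(4πk) = 0.8190/(4π·62.2) = 0.001048 K/W
  R_cork board = (1/0.148 − 1/0.282)/(4πk) = 3.211/(4π·0.0377) = 6.777 K/W
  R_expanded polystyrene = (1/0.282 − 1/0.450)/(4πk) = 1.324/(4π·0.0277) = 3.803 K/W
  R_conv,out = 1/(4πr²h) = 1/(4π·0.450²·9.86) = 0.03986 K/W
ΣR = 0.001048 + 6.777 + 3.803 + 0.03986 = 10.62 K/W
Q = ΔT/ΣR = (-191 °C − 24.5 °C)/10.62 = -20.29 W
From the inner boundary to the cork board/expanded polystyrene interface, ΣR_partial = 6.778 K/W.
T_interface = T_in − Q·ΣR_partial = -191 °C − (-20.29)(6.778) = -53.5 °C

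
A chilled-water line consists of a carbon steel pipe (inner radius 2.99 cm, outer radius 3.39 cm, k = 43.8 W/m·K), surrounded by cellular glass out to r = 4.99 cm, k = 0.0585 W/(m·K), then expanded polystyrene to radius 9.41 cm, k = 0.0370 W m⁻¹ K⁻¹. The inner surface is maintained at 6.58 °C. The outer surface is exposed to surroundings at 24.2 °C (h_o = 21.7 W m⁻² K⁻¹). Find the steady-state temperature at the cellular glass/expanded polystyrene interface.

T = 11.4 °C

Resistance network (inner→outer):
  R'_carbon steel = ln(0.0339/0.0299)/(2πk) = 0.1256/(2π·43.8) = 4.562×10^-4 m·K/W
  R'_cellular glass = ln(0.0499/0.0339)/(2πk) = 0.3866/(2π·0.0585) = 1.052 m·K/W
  R'_expanded polystyrene = ln(0.0941/0.0499)/(2πk) = 0.6343/(2π·0.0370) = 2.729 m·K/W
  R'_conv,out = 1/(2πr h) = 1/(2π·0.0941·21.7) = 0.07794 m·K/W
ΣR = 4.562×10^-4 + 1.052 + 2.729 + 0.07794 = 3.859 m·K/W
Q' = ΔT/ΣR = (6.58 °C − 24.2 °C)/3.859 = -4.566 W/m
From the inner boundary to the cellular glass/expanded polystyrene interface, ΣR_partial = 1.052 m·K/W.
T_interface = T_in − Q'·ΣR_partial = 6.58 °C − (-4.566)(1.052) = 11.4 °C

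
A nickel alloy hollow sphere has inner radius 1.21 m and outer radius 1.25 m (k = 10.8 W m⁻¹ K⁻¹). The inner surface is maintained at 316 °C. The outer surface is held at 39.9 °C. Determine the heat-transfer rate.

Q = 4πk·ΔT/(1/r₁ − 1/r₂) = 4π × 10.8 × 276.1 / (1/1.21 − 1/1.25) = 1.42×10^6 W

Q = 1420 kW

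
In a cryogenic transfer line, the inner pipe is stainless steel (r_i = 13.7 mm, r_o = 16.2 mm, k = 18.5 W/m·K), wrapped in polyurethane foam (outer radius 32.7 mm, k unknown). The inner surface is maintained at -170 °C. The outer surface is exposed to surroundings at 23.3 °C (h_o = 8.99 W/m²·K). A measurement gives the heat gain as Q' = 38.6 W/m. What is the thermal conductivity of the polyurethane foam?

k = 0.0250 W/m·K

ΣR = ΔT/Q' = |-170 − 23.3|/38.6 = 5.008 m·K/W
Known resistances:
  R'_stainless steel = ln(0.0162/0.0137)/(2πk) = 0.1676/(2π·18.5) = 0.001442 m·K/W
  R'_conv,out = 1/(2πr h) = 1/(2π·0.0327·8.99) = 0.5414 m·K/W
R_polyurethane foam = ΣR − ΣR_known = 5.008 − 0.5428 = 4.465 m·K/W
ln(r₂/r₁)/(2πk) = 4.465 ⇒ k = 0.7024/(2π·4.465) = 0.0250 W/m·K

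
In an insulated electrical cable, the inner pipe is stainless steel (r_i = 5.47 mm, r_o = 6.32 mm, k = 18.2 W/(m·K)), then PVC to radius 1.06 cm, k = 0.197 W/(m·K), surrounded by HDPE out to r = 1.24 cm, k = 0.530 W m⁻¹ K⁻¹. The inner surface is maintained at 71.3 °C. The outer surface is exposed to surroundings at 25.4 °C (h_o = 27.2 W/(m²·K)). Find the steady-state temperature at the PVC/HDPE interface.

T = 50.8 °C

Series thermal resistances, inner to outer:
  R'_stainless steel = ln(0.00632/0.00547)/(2πk) = 0.1444/(2π·18.2) = 0.001263 m·K/W
  R'_PVC = ln(0.0106/0.00632)/(2πk) = 0.5171/(2π·0.197) = 0.4178 m·K/W
  R'_HDPE = ln(0.0124/0.0106)/(2πk) = 0.1568/(2π·0.530) = 0.04710 m·K/W
  R'_conv,out = 1/(2πr h) = 1/(2π·0.0124·27.2) = 0.4719 m·K/W
ΣR = 0.001263 + 0.4178 + 0.04710 + 0.4719 = 0.9381 m·K/W
Q' = ΔT/ΣR = (71.3 °C − 25.4 °C)/0.9381 = 48.93 W/m
From the inner boundary to the PVC/HDPE interface, ΣR_partial = 0.4191 m·K/W.
T_interface = T_in − Q'·ΣR_partial = 71.3 °C − (48.93)(0.4191) = 50.8 °C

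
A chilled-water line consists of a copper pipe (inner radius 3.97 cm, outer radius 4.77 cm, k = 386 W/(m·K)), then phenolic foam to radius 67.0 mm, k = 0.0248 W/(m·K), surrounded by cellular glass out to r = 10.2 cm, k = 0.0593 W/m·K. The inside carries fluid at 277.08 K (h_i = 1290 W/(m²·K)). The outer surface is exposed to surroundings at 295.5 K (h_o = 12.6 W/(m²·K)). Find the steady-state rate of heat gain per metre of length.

Treat each layer as a resistance in series:
  R'_conv,in = 1/(2πr h) = 1/(2π·0.0397·1290) = 0.003108 m·K/W
  R'_copper = ln(0.0477/0.0397)/(2πk) = 0.1836/(2π·386) = 7.569×10^-5 m·K/W
  R'_phenolic foam = ln(0.0670/0.0477)/(2πk) = 0.3398/(2π·0.0248) = 2.180 m·K/W
  R'_cellular glass = ln(0.102/0.0670)/(2πk) = 0.4203/(2π·0.0593) = 1.128 m·K/W
  R'_conv,out = 1/(2πr h) = 1/(2π·0.102·12.6) = 0.1238 m·K/W
ΣR = 0.003108 + 7.569×10^-5 + 2.180 + 1.128 + 0.1238 = 3.435 m·K/W
Q' = ΔT/ΣR = (277.08 K − 295.5 K)/3.435 = -5.36 W/m
(Negative Q' ⇒ heat flows inward; heat gain = 5.36 W/m.)

Q' = 5.36 W/m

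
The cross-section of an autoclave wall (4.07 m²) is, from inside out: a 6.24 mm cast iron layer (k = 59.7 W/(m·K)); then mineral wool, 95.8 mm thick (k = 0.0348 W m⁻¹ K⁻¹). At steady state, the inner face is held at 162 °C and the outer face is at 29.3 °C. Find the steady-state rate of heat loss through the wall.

Treat each layer as a resistance in series:
  R_cast iron = L/(kA) = 0.00624/(59.7·4.07) = 2.568×10^-5 K/W
  R_mineral wool = L/(kA) = 0.0958/(0.0348·4.07) = 0.6764 K/W
ΣR = 2.568×10^-5 + 0.6764 = 0.6764 K/W
Q = ΔT/ΣR = (162 °C − 29.3 °C)/0.6764 = 196 W

Q = 196 W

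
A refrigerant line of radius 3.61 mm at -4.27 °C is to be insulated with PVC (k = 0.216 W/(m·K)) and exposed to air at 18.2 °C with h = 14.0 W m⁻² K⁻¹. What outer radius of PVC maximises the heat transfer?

r_cr = 1.54 cm

For a cylinder, r_cr = k_ins/h = 0.216/14.0 = 0.0154 m = 1.54 cm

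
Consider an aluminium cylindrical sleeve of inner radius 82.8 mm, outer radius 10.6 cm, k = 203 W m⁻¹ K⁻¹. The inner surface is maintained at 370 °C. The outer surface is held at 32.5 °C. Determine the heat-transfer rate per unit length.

Q' = 1740 kW/m

Q' = 2πk·ΔT/ln(r₂/r₁) = 2π × 203 × 337.5 / ln(0.106/0.0828) = 1.74×10^6 W/m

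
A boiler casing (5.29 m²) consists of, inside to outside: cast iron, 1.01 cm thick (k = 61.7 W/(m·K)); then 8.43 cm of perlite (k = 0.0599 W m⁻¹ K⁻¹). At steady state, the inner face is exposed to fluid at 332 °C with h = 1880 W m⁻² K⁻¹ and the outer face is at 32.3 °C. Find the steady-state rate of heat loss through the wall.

Series thermal resistances, inner to outer:
  R_conv,in = 1/(hA) = 1/(1880·5.29) = 1.006×10^-4 K/W
  R_cast iron = L/(kA) = 0.0101/(61.7·5.29) = 3.094×10^-5 K/W
  R_perlite = L/(kA) = 0.0843/(0.0599·5.29) = 0.2660 K/W
ΣR = 1.006×10^-4 + 3.094×10^-5 + 0.2660 = 0.2661 K/W
Q = ΔT/ΣR = (332 °C − 32.3 °C)/0.2661 = 1130 W

Q = 1130 W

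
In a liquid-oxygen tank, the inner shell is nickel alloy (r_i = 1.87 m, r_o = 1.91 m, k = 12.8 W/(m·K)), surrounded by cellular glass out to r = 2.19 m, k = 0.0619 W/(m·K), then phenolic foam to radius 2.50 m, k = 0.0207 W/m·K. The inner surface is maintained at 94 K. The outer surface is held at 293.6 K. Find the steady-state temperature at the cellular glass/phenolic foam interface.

T = 151 K

Series thermal resistances, inner to outer:
  R_nickel alloy = (1/1.87 − 1/1.91)/(4πk) = 0.01120/(4π·12.8) = 6.962×10^-5 K/W
  R_cellular glass = (1/1.91 − 1/2.19)/(4πk) = 0.06694/(4π·0.0619) = 0.08606 K/W
  R_phenolic foam = (1/2.19 − 1/2.50)/(4πk) = 0.05662/(4π·0.0207) = 0.2177 K/W
ΣR = 6.962×10^-5 + 0.08606 + 0.2177 = 0.3038 K/W
Q = ΔT/ΣR = (94 K − 293.6 K)/0.3038 = -657.0 W
From the inner boundary to the cellular glass/phenolic foam interface, ΣR_partial = 0.08613 K/W.
T_interface = T_in − Q·ΣR_partial = 94 K − (-657.0)(0.08613) = 151 K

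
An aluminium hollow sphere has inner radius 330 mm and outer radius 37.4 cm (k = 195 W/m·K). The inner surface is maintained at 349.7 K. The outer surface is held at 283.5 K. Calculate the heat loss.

Q = 455 kW

Q = 4πk·ΔT/(1/r₁ − 1/r₂) = 4π × 195 × 66.2 / (1/0.330 − 1/0.374) = 4.55×10^5 W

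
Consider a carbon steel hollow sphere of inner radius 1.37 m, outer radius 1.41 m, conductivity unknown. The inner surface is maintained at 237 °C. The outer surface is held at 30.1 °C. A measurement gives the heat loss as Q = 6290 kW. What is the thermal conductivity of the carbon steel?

ΣR = ΔT/Q = |237 − 30.1|/6.29×10^6 = 3.289×10^-5 K/W
(1/r₁−1/r₂)/(4πk) = 3.289×10^-5 ⇒ k = 0.02071/(4π·3.289×10^-5) = 50.1 W/m·K

k = 50.1 W/m·K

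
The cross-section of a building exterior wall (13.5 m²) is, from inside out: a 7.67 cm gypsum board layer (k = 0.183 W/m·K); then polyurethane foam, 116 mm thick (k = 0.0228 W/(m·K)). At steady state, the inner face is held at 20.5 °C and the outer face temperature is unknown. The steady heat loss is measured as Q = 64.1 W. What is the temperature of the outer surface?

T_out = -5.65 °C

Sum the resistances:
  R_gypsum board = L/(kA) = 0.0767/(0.183·13.5) = 0.03105 K/W
  R_polyurethane foam = L/(kA) = 0.116/(0.0228·13.5) = 0.3769 K/W
ΣR = 0.4079 K/W
ΔT = Q·ΣR = 64.1 × 0.4079 = 26.15 K
Heat flows outward, so T_out = T_in − ΔT = 20.5 − 26.15 = -5.65 °C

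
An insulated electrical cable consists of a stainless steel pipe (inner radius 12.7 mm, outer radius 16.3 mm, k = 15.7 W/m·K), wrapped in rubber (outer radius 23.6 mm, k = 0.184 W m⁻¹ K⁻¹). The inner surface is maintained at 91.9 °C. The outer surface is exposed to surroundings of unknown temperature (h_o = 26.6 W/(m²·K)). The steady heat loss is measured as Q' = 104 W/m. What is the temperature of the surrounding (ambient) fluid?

Sum the resistances:
  R'_stainless steel = ln(0.0163/0.0127)/(2πk) = 0.2496/(2π·15.7) = 0.002530 m·K/W
  R'_rubber = ln(0.0236/0.0163)/(2πk) = 0.3701/(2π·0.184) = 0.3201 m·K/W
  R'_conv,out = 1/(2πr h) = 1/(2π·0.0236·26.6) = 0.2535 m·K/W
ΣR = 0.5762 m·K/W
ΔT = Q'·ΣR = 104 × 0.5762 = 59.92 K
Heat flows outward, so T_out = T_in − ΔT = 91.9 − 59.92 = 32.0 °C

T_out = 32.0 °C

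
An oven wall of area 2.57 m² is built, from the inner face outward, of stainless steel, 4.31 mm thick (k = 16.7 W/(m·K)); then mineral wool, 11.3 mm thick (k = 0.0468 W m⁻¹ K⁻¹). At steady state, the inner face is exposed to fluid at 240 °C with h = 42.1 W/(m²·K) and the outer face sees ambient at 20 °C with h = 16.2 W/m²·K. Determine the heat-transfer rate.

Q = 1730 W

Series thermal resistances, inner to outer:
  R_conv,in = 1/(hA) = 1/(42.1·2.57) = 0.009242 K/W
  R_stainless steel = L/(kA) = 0.00431/(16.7·2.57) = 1.004×10^-4 K/W
  R_mineral wool = L/(kA) = 0.0113/(0.0468·2.57) = 0.09395 K/W
  R_conv,out = 1/(hA) = 1/(16.2·2.57) = 0.02402 K/W
ΣR = 0.009242 + 1.004×10^-4 + 0.09395 + 0.02402 = 0.1273 K/W
Q = ΔT/ΣR = (240 °C − 20 °C)/0.1273 = 1730 W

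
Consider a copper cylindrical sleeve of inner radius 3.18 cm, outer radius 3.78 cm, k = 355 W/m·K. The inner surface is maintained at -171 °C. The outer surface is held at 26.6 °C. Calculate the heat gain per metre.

Q' = 2550 kW/m

Q' = 2πk·ΔT/ln(r₂/r₁) = 2π × 355 × 197.6 / ln(0.0378/0.0318) = 2.55×10^6 W/m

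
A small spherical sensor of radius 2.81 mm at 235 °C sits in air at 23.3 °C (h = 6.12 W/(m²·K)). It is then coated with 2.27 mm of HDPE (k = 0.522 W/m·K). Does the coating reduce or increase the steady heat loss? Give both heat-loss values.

Critical radius for a sphere: r_cr = 2k/h = 0.171 m = 17.1 cm.
Outer radius after coating: r₂ = 0.00281 + 0.00227 = 0.00508 m.
Since r₁ < r_cr and r₂ ≤ r_cr, the coating moves toward the maximum at r_cr — heat loss rises.
Bare: R = 1/(4πr₁²h) = 1647 K/W; Q = 211.7/1647 = 0.129 W.
Coated: R = R_cond + R_conv = 528.1 K/W; Q = 211.7/528.1 = 0.401 W.

increases: 0.129 → 0.401 W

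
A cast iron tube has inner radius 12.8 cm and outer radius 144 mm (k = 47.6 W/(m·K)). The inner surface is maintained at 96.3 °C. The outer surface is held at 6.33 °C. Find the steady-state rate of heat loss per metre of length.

Q' = 228 kW/m

Q' = 2πk·ΔT/ln(r₂/r₁) = 2π × 47.6 × 89.97 / ln(0.144/0.128) = 2.28×10^5 W/m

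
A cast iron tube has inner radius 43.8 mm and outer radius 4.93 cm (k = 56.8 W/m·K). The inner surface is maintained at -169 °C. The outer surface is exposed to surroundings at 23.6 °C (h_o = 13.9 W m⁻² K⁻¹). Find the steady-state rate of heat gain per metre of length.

Series thermal resistances, inner to outer:
  R'_cast iron = ln(0.0493/0.0438)/(2πk) = 0.1183/(2π·56.8) = 3.315×10^-4 m·K/W
  R'_conv,out = 1/(2πr h) = 1/(2π·0.0493·13.9) = 0.2323 m·K/W
ΣR = 3.315×10^-4 + 0.2323 = 0.2326 m·K/W
Q' = ΔT/ΣR = (-169 °C − 23.6 °C)/0.2326 = -828 W/m
(Negative Q' ⇒ heat flows inward; heat gain = 828 W/m.)

Q' = 828 W/m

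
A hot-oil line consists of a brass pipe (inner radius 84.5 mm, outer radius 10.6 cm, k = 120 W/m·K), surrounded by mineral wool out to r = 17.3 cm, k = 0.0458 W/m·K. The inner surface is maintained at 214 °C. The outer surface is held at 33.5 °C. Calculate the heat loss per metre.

Treat each layer as a resistance in series:
  R'_brass = ln(0.106/0.0845)/(2πk) = 0.2267/(2π·120) = 3.007×10^-4 m·K/W
  R'_mineral wool = ln(0.173/0.106)/(2πk) = 0.4899/(2π·0.0458) = 1.702 m·K/W
ΣR = 3.007×10^-4 + 1.702 = 1.702 m·K/W
Q' = ΔT/ΣR = (214 °C − 33.5 °C)/1.702 = 106 W/m

Q' = 106 W/m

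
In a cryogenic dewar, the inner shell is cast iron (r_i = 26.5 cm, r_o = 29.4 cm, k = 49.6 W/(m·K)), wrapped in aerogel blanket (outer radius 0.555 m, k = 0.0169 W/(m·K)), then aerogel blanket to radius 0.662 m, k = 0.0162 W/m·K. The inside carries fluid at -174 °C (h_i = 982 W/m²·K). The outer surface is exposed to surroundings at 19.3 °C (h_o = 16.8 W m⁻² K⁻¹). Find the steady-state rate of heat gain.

Treat each layer as a resistance in series:
  R_conv,in = 1/(4πr²h) = 1/(4π·0.265²·982) = 0.001154 K/W
  R_cast iron = (1/0.265 − 1/0.294)/(4πk) = 0.3722/(4π·49.6) = 5.972×10^-4 K/W
  R_aerogel blanket = (1/0.294 − 1/0.555)/(4πk) = 1.600/(4π·0.0169) = 7.532 K/W
  R_aerogel blanket = (1/0.555 − 1/0.662)/(4πk) = 0.2912/(4π·0.0162) = 1.431 K/W
  R_conv,out = 1/(4πr²h) = 1/(4π·0.662²·16.8) = 0.01081 K/W
ΣR = 0.001154 + 5.972×10^-4 + 7.532 + 1.431 + 0.01081 = 8.976 K/W
Q = ΔT/ΣR = (-174 °C − 19.3 °C)/8.976 = -21.5 W
(Negative Q ⇒ heat flows inward; heat gain = 21.5 W.)

Q = 21.5 W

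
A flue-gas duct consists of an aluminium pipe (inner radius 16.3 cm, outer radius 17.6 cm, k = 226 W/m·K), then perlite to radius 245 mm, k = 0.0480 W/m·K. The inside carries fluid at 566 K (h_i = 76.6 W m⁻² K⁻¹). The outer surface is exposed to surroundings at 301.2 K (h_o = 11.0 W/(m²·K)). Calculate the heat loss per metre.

Resistance network (inner→outer):
  R'_conv,in = 1/(2πr h) = 1/(2π·0.163·76.6) = 0.01275 m·K/W
  R'_aluminium = ln(0.176/0.163)/(2πk) = 0.07673/(2π·226) = 5.404×10^-5 m·K/W
  R'_perlite = ln(0.245/0.176)/(2πk) = 0.3308/(2π·0.0480) = 1.097 m·K/W
  R'_conv,out = 1/(2πr h) = 1/(2π·0.245·11.0) = 0.05906 m·K/W
ΣR = 0.01275 + 5.404×10^-5 + 1.097 + 0.05906 = 1.169 m·K/W
Q' = ΔT/ΣR = (566 K − 301.2 K)/1.169 = 227 W/m

Q' = 227 W/m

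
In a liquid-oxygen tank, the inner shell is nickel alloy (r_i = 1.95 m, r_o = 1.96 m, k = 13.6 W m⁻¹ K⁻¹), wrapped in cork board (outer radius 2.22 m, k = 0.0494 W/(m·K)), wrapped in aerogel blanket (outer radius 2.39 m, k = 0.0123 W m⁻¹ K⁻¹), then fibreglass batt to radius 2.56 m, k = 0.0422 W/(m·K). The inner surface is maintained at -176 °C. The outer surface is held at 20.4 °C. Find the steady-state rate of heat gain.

Q = 552 W

Treat each layer as a resistance in series:
  R_nickel alloy = (1/1.95 − 1/1.96)/(4πk) = 0.002616/(4π·13.6) = 1.531×10^-5 K/W
  R_cork board = (1/1.96 − 1/2.22)/(4πk) = 0.05975/(4π·0.0494) = 0.09626 K/W
  R_aerogel blanket = (1/2.22 − 1/2.39)/(4πk) = 0.03204/(4π·0.0123) = 0.2073 K/W
  R_fibreglass batt = (1/2.39 − 1/2.56)/(4πk) = 0.02779/(4π·0.0422) = 0.05239 K/W
ΣR = 1.531×10^-5 + 0.09626 + 0.2073 + 0.05239 = 0.3560 K/W
Q = ΔT/ΣR = (-176 °C − 20.4 °C)/0.3560 = -552 W
(Negative Q ⇒ heat flows inward; heat gain = 552 W.)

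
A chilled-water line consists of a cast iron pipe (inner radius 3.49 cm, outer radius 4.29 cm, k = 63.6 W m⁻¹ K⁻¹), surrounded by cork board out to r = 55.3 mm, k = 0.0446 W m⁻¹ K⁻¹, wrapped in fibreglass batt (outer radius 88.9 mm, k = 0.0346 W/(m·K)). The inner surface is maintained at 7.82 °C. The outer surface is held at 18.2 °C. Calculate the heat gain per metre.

Q' = 3.36 W/m

Resistance network (inner→outer):
  R'_cast iron = ln(0.0429/0.0349)/(2πk) = 0.2064/(2π·63.6) = 5.165×10^-4 m·K/W
  R'_cork board = ln(0.0553/0.0429)/(2πk) = 0.2539/(2π·0.0446) = 0.9060 m·K/W
  R'_fibreglass batt = ln(0.0889/0.0553)/(2πk) = 0.4747/(2π·0.0346) = 2.184 m·K/W
ΣR = 5.165×10^-4 + 0.9060 + 2.184 = 3.091 m·K/W
Q' = ΔT/ΣR = (7.82 °C − 18.2 °C)/3.091 = -3.36 W/m
(Negative Q' ⇒ heat flows inward; heat gain = 3.36 W/m.)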